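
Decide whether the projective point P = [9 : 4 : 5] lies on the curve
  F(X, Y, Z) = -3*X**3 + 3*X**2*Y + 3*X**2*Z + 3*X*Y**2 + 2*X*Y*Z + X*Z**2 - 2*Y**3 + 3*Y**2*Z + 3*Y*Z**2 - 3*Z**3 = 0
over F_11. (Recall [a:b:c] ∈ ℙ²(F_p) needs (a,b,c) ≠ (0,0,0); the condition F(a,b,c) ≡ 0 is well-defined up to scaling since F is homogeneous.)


F(9,4,5) ≡ 9 (mod 11); P is NOT on the curve.

Evaluate F(9, 4, 5) term-by-term (mod 11).
  -3*X**3 ↦ -3·729·1·1 = -2187
  3*X**2*Y ↦ 3·81·4·1 = 972
  3*X**2*Z ↦ 3·81·1·5 = 1215
  3*X*Y**2 ↦ 3·9·16·1 = 432
  2*X*Y*Z ↦ 2·9·4·5 = 360
  X*Z**2 ↦ 1·9·1·25 = 225
  -2*Y**3 ↦ -2·1·64·1 = -128
  3*Y**2*Z ↦ 3·1·16·5 = 240
  3*Y*Z**2 ↦ 3·1·4·25 = 300
  -3*Z**3 ↦ -3·1·1·125 = -375
Sum: F(9, 4, 5) = (-2187) + (972) + (1215) + (432) + (360) + (225) + (-128) + (240) + (300) + (-375) = 1054.
Reducing mod 11: 1054 ≡ 9 (mod 11).
Since F(a, b, c) ≡ 9 ≠ 0 (mod 11), P does NOT lie on the curve.


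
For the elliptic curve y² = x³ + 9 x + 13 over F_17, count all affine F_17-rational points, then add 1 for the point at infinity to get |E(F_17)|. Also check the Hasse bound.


Affine points = {(0, 8), (0, 9), (3, 4), (3, 13), (5, 8), (5, 9), (8, 6), (8, 11), (10, 7), (10, 10), (11, 7), (11, 10), (12, 8), (12, 9), (13, 7), (13, 10), (15, 2), (15, 15)}; affine count = 18; |E(F_17)| = 19.

Discriminant check: Δ ∝ 4a³ + 27b² = 4·9³ + 27·13² = 4·729 + 27·169 ≡ 16 (mod 17). Nonzero ⇒ E is nonsingular.
For each x ∈ F_17, compute rhs = x³ + 9·x + 13 mod 17, then count y ∈ F_17 with y² ≡ rhs.
  x = 0: rhs = 13, matching y values: 8, 9 (2 points).
  x = 1: rhs = 6, matching y values: none (0 points).
  x = 2: rhs = 5, matching y values: none (0 points).
  x = 3: rhs = 16, matching y values: 4, 13 (2 points).
  x = 4: rhs = 11, matching y values: none (0 points).
  x = 5: rhs = 13, matching y values: 8, 9 (2 points).
  x = 6: rhs = 11, matching y values: none (0 points).
  x = 7: rhs = 11, matching y values: none (0 points).
  x = 8: rhs = 2, matching y values: 6, 11 (2 points).
  x = 9: rhs = 7, matching y values: none (0 points).
  x = 10: rhs = 15, matching y values: 7, 10 (2 points).
  x = 11: rhs = 15, matching y values: 7, 10 (2 points).
  x = 12: rhs = 13, matching y values: 8, 9 (2 points).
  x = 13: rhs = 15, matching y values: 7, 10 (2 points).
  x = 14: rhs = 10, matching y values: none (0 points).
  x = 15: rhs = 4, matching y values: 2, 15 (2 points).
  x = 16: rhs = 3, matching y values: none (0 points).
Total affine count: 18.
Full point count |E(F_17)| = 18 + 1 = 19.
Hasse bound: |19 − (17+1)| = |1| = 1 ≤ 2√17 ≈ 8.2462 ✓.


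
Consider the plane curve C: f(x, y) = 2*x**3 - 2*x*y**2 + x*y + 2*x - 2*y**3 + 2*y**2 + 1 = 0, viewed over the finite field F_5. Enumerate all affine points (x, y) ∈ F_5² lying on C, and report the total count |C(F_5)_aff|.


Affine F_5-points: {(0, 3), (0, 4), (1, 0), (2, 3), (3, 2), (3, 3), (4, 2)}; count = 7.

For each of the 25 pairs (x, y) ∈ F_5², evaluate f(x, y) mod 5. Record the zeros.
  x = 0: [0↦1, 1↦1, 2↦3, 3↦0, 4↦0]  zeros at y ∈ {3, 4}
  x = 1: [0↦0, 1↦4, 2↦1, 3↦4, 4↦1]  zeros at y ∈ {0}
  x = 2: [0↦1, 1↦4, 2↦1, 3↦0, 4↦4]  zeros at y ∈ {3}
  x = 3: [0↦1, 1↦3, 2↦0, 3↦0, 4↦1]  zeros at y ∈ {2, 3}
  x = 4: [0↦2, 1↦3, 2↦0, 3↦1, 4↦4]  zeros at y ∈ {2}
Collecting zeros: affine points = {(0, 3), (0, 4), (1, 0), (2, 3), (3, 2), (3, 3), (4, 2)}.
Total count |C(F_5)_aff| = 7.


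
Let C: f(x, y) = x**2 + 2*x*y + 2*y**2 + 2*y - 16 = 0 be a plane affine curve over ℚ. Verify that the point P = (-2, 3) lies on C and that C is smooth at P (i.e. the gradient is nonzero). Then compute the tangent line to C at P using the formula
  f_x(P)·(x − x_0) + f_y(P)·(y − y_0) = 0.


Tangent line at P: 2*x + 10*y - 26 = 0.

Step 1: f(-2, 3) = 0, so P lies on C.
Step 2: partial derivatives
  f_x(x, y) = 2*x + 2*y, f_y(x, y) = 2*x + 4*y + 2.
  f_x(P) = 2, f_y(P) = 10 (gradient nonzero, so P is smooth).
Step 3: tangent line at P: 2·(x − -2) + 10·(y − 3) = 0.
Expanding: 2*x + 10*y - 26 = 0.


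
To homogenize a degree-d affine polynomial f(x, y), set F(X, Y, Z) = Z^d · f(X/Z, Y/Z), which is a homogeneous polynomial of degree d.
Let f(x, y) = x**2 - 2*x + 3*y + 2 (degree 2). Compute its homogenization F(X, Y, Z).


F(X, Y, Z) = X**2 - 2*X*Z + 3*Y*Z + 2*Z**2

deg(f) = 2.
Substitute x = X/Z, y = Y/Z into f, then multiply by Z^2.
  monomial 1·x^2·y^0 ↦ 1·X^2·Y^0·Z^0.
  monomial -2·x^1·y^0 ↦ -2·X^1·Y^0·Z^1.
  monomial 3·x^0·y^1 ↦ 3·X^0·Y^1·Z^1.
  monomial 2·x^0·y^0 ↦ 2·X^0·Y^0·Z^2.
Collecting: F(X, Y, Z) = X**2 - 2*X*Z + 3*Y*Z + 2*Z**2.


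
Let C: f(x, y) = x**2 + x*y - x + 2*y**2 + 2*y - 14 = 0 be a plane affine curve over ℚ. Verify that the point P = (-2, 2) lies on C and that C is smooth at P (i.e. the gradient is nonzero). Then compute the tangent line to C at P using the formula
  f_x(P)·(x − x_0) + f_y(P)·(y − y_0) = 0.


Tangent line at P: -3*x + 8*y - 22 = 0.

Step 1: f(-2, 2) = 0, so P lies on C.
Step 2: partial derivatives
  f_x(x, y) = 2*x + y - 1, f_y(x, y) = x + 4*y + 2.
  f_x(P) = -3, f_y(P) = 8 (gradient nonzero, so P is smooth).
Step 3: tangent line at P: -3·(x − -2) + 8·(y − 2) = 0.
Expanding: -3*x + 8*y - 22 = 0.


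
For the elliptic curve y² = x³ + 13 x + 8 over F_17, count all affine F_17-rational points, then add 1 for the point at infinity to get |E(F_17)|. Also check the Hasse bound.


Affine points = {(0, 5), (0, 12), (2, 5), (2, 12), (6, 8), (6, 9), (7, 0), (9, 2), (9, 15), (10, 4), (10, 13), (15, 5), (15, 12)}; affine count = 13; |E(F_17)| = 14.

Discriminant check: Δ ∝ 4a³ + 27b² = 4·13³ + 27·8² = 4·2197 + 27·64 ≡ 10 (mod 17). Nonzero ⇒ E is nonsingular.
For each x ∈ F_17, compute rhs = x³ + 13·x + 8 mod 17, then count y ∈ F_17 with y² ≡ rhs.
  x = 0: rhs = 8, matching y values: 5, 12 (2 points).
  x = 1: rhs = 5, matching y values: none (0 points).
  x = 2: rhs = 8, matching y values: 5, 12 (2 points).
  x = 3: rhs = 6, matching y values: none (0 points).
  x = 4: rhs = 5, matching y values: none (0 points).
  x = 5: rhs = 11, matching y values: none (0 points).
  x = 6: rhs = 13, matching y values: 8, 9 (2 points).
  x = 7: rhs = 0, matching y values: 0 (1 points).
  x = 8: rhs = 12, matching y values: none (0 points).
  x = 9: rhs = 4, matching y values: 2, 15 (2 points).
  x = 10: rhs = 16, matching y values: 4, 13 (2 points).
  x = 11: rhs = 3, matching y values: none (0 points).
  x = 12: rhs = 5, matching y values: none (0 points).
  x = 13: rhs = 11, matching y values: none (0 points).
  x = 14: rhs = 10, matching y values: none (0 points).
  x = 15: rhs = 8, matching y values: 5, 12 (2 points).
  x = 16: rhs = 11, matching y values: none (0 points).
Total affine count: 13.
Full point count |E(F_17)| = 13 + 1 = 14.
Hasse bound: |14 − (17+1)| = |-4| = 4 ≤ 2√17 ≈ 8.2462 ✓.


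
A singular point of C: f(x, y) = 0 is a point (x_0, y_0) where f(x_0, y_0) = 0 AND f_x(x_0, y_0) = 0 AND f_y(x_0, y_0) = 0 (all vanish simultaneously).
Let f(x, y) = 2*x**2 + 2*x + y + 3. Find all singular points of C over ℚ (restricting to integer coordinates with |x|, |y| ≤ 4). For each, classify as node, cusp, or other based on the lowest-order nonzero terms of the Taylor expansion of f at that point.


No singular points in the scanned grid; C is smooth there.

Compute partial derivatives:
  f_x = 4*x + 2.
  f_y = 1.
f_y = 1 is a nonzero constant, so f_y never vanishes: no point (x, y) can satisfy f = f_x = f_y = 0. In particular no (x, y) ∈ {−4, ..., 4}² is singular; the curve is smooth.


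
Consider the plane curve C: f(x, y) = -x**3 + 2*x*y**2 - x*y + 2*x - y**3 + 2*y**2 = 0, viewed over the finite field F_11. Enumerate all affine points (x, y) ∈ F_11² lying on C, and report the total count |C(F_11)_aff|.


Affine F_11-points: {(0, 0), (0, 2), (1, 6), (2, 5), (3, 6), (4, 9), (6, 8), (7, 4), (7, 6), (8, 3), (9, 9), (10, 5)}; count = 12.

For each of the 121 pairs (x, y) ∈ F_11², evaluate f(x, y) mod 11. Record the zeros.
  x = 0: [0↦0, 1↦1, 2↦0, 3↦2, 4↦1, 5↦2, 6↦10, 7↦8, 8↦1, 9↦5, 10↦3]  zeros at y ∈ {0, 2}
  x = 1: [0↦1, 1↦3, 2↦7, 3↦7, 4↦8, 5↦4, 6↦0, 7↦1, 8↦1, 9↦5, 10↦7]  zeros at y ∈ {6}
  x = 2: [0↦7, 1↦10, 2↦8, 3↦6, 4↦9, 5↦0, 6↦6, 7↦10, 8↦6, 9↦10, 10↦5]  zeros at y ∈ {5}
  x = 3: [0↦1, 1↦5, 2↦8, 3↦4, 4↦9, 5↦6, 6↦0, 7↦7, 8↦10, 9↦3, 10↦2]  zeros at y ∈ {6}
  x = 4: [0↦10, 1↦4, 2↦1, 3↦6, 4↦2, 5↦5, 6↦9, 7↦8, 8↦7, 9↦0, 10↦3]  zeros at y ∈ {9}
  x = 5: [0↦6, 1↦1, 2↦3, 3↦6, 4↦4, 5↦2, 6↦5, 7↦7, 8↦2, 9↦6, 10↦2]  zeros at y ∈ ∅
  x = 6: [0↦5, 1↦1, 2↦8, 3↦9, 4↦9, 5↦2, 6↦4, 7↦9, 8↦0, 9↦4, 10↦4]  zeros at y ∈ {8}
  x = 7: [0↦1, 1↦9, 2↦10, 3↦9, 4↦0, 5↦10, 6↦0, 7↦8, 8↦6, 9↦10, 10↦3]  zeros at y ∈ {4, 6}
  x = 8: [0↦10, 1↦8, 2↦3, 3↦0, 4↦4, 5↦9, 6↦9, 7↦9, 8↦3, 9↦7, 10↦4]  zeros at y ∈ {3}
  x = 9: [0↦4, 1↦3, 2↦3, 3↦9, 4↦4, 5↦4, 6↦3, 7↦6, 8↦7, 9↦0, 10↦1]  zeros at y ∈ {9}
  x = 10: [0↦10, 1↦10, 2↦4, 3↦8, 4↦5, 5↦0, 6↦9, 7↦4, 8↦1, 9↦5, 10↦10]  zeros at y ∈ {5}
Collecting zeros: affine points = {(0, 0), (0, 2), (1, 6), (2, 5), (3, 6), (4, 9), (6, 8), (7, 4), (7, 6), (8, 3), (9, 9), (10, 5)}.
Total count |C(F_11)_aff| = 12.


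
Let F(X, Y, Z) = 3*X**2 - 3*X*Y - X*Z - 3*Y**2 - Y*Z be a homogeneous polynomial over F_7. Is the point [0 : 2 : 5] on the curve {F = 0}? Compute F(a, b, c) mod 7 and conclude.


F(0,2,5) ≡ 6 (mod 7); P is NOT on the curve.

Evaluate F(0, 2, 5) term-by-term (mod 7).
  3*X**2 ↦ 3·0·1·1 = 0
  -3*X*Y ↦ -3·0·2·1 = 0
  -X*Z ↦ -1·0·1·5 = 0
  -3*Y**2 ↦ -3·1·4·1 = -12
  -Y*Z ↦ -1·1·2·5 = -10
Sum: F(0, 2, 5) = (0) + (0) + (0) + (-12) + (-10) = -22.
Reducing mod 7: -22 ≡ 6 (mod 7).
Since F(a, b, c) ≡ 6 ≠ 0 (mod 7), P does NOT lie on the curve.


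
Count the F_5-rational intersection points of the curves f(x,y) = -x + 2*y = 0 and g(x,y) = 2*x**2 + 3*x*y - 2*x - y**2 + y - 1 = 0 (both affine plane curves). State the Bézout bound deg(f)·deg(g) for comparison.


Common zeros: {(3, 4), (4, 2)}; count = 2; Bézout bound = 2.

deg(f) = 1, deg(g) = 2, so Bézout bound = 2.
Scan x ∈ F_5. For each x, list the y ∈ F_5 with f(x, y) ≡ 0 and those with g(x, y) ≡ 0 (mod 5); the common zeros in that column are the intersection.
  x = 0: f ≡ 0 at y ∈ {0}; g ≡ 0 at y ∈ ∅; common: ∅.
  x = 1: f ≡ 0 at y ∈ {3}; g ≡ 0 at y ∈ ∅; common: ∅.
  x = 2: f ≡ 0 at y ∈ {1}; g ≡ 0 at y ∈ {3, 4}; common: ∅.
  x = 3: f ≡ 0 at y ∈ {4}; g ≡ 0 at y ∈ {1, 4}; common: {4}.
  x = 4: f ≡ 0 at y ∈ {2}; g ≡ 0 at y ∈ {1, 2}; common: {2}.
Collecting: common zeros = {(3, 4), (4, 2)}, so the count is 2.
Comparison with the Bézout bound: 2 ≤ 2 = deg(f)·deg(g), as expected for curves with no common component (the bound is attained).


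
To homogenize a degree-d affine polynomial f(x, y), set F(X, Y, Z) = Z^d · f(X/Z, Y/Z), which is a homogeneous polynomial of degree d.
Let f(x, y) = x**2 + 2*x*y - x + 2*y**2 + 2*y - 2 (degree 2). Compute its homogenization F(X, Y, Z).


F(X, Y, Z) = X**2 + 2*X*Y - X*Z + 2*Y**2 + 2*Y*Z - 2*Z**2

deg(f) = 2.
Substitute x = X/Z, y = Y/Z into f, then multiply by Z^2.
  monomial 1·x^2·y^0 ↦ 1·X^2·Y^0·Z^0.
  monomial 2·x^1·y^1 ↦ 2·X^1·Y^1·Z^0.
  monomial -1·x^1·y^0 ↦ -1·X^1·Y^0·Z^1.
  monomial 2·x^0·y^2 ↦ 2·X^0·Y^2·Z^0.
  monomial 2·x^0·y^1 ↦ 2·X^0·Y^1·Z^1.
  monomial -2·x^0·y^0 ↦ -2·X^0·Y^0·Z^2.
Collecting: F(X, Y, Z) = X**2 + 2*X*Y - X*Z + 2*Y**2 + 2*Y*Z - 2*Z**2.


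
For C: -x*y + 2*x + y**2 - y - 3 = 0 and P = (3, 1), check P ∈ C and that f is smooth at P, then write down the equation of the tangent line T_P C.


Tangent line at P: x - 2*y - 1 = 0.

Step 1: f(3, 1) = 0, so P lies on C.
Step 2: partial derivatives
  f_x(x, y) = 2 - y, f_y(x, y) = -x + 2*y - 1.
  f_x(P) = 1, f_y(P) = -2 (gradient nonzero, so P is smooth).
Step 3: tangent line at P: 1·(x − 3) + -2·(y − 1) = 0.
Expanding: x - 2*y - 1 = 0.


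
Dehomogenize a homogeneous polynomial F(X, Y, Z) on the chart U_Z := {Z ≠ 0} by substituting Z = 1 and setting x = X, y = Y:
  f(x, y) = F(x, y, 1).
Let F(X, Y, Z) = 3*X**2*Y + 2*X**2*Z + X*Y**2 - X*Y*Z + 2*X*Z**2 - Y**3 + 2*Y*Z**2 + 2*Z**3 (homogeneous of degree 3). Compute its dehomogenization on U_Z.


f(x, y) = 3*x**2*y + 2*x**2 + x*y**2 - x*y + 2*x - y**3 + 2*y + 2

On U_Z we set Z = 1. Each monomial c·X^i·Y^j·Z^k in F becomes c·x^i·y^j·1^k = c·x^i·y^j.
Substituting Z = 1: F(X, Y, 1) = 3*x**2*y + 2*x**2 + x*y**2 - x*y + 2*x - y**3 + 2*y + 2.
Note: deg(f) ≤ deg(F) = 3; strict inequality happens when F is divisible by Z (lost terms).


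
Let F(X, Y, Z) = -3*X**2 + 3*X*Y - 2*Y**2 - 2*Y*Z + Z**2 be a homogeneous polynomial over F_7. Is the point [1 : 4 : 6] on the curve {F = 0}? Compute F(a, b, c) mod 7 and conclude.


F(1,4,6) ≡ 0 (mod 7); P is on the curve.

Evaluate F(1, 4, 6) term-by-term (mod 7).
  -3*X**2 ↦ -3·1·1·1 = -3
  3*X*Y ↦ 3·1·4·1 = 12
  -2*Y**2 ↦ -2·1·16·1 = -32
  -2*Y*Z ↦ -2·1·4·6 = -48
  Z**2 ↦ 1·1·1·36 = 36
Sum: F(1, 4, 6) = (-3) + (12) + (-32) + (-48) + (36) = -35.
Reducing mod 7: -35 ≡ 0 (mod 7).
Since F(a, b, c) ≡ 0 (mod 7), P lies on the curve.


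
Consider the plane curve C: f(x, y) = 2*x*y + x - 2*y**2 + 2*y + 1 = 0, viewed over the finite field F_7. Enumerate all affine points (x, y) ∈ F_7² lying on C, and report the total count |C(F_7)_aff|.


Affine F_7-points: {(1, 4), (1, 5), (2, 1), (2, 2), (4, 6), (6, 0)}; count = 6.

For each of the 49 pairs (x, y) ∈ F_7², evaluate f(x, y) mod 7. Record the zeros.
  x = 0: [0↦1, 1↦1, 2↦4, 3↦3, 4↦5, 5↦3, 6↦4]  zeros at y ∈ ∅
  x = 1: [0↦2, 1↦4, 2↦2, 3↦3, 4↦0, 5↦0, 6↦3]  zeros at y ∈ {4, 5}
  x = 2: [0↦3, 1↦0, 2↦0, 3↦3, 4↦2, 5↦4, 6↦2]  zeros at y ∈ {1, 2}
  x = 3: [0↦4, 1↦3, 2↦5, 3↦3, 4↦4, 5↦1, 6↦1]  zeros at y ∈ ∅
  x = 4: [0↦5, 1↦6, 2↦3, 3↦3, 4↦6, 5↦5, 6↦0]  zeros at y ∈ {6}
  x = 5: [0↦6, 1↦2, 2↦1, 3↦3, 4↦1, 5↦2, 6↦6]  zeros at y ∈ ∅
  x = 6: [0↦0, 1↦5, 2↦6, 3↦3, 4↦3, 5↦6, 6↦5]  zeros at y ∈ {0}
Collecting zeros: affine points = {(1, 4), (1, 5), (2, 1), (2, 2), (4, 6), (6, 0)}.
Total count |C(F_7)_aff| = 6.


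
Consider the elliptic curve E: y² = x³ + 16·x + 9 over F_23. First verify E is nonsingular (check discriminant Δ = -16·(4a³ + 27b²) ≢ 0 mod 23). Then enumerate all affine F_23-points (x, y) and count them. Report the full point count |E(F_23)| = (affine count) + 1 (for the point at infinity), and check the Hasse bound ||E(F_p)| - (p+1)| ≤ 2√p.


Affine points = {(0, 3), (0, 20), (1, 7), (1, 16), (2, 7), (2, 16), (7, 2), (7, 21), (9, 10), (9, 13), (15, 6), (15, 17), (20, 7), (20, 16)}; affine count = 14; |E(F_23)| = 15.

Discriminant check: Δ ∝ 4a³ + 27b² = 4·16³ + 27·9² = 4·4096 + 27·81 ≡ 10 (mod 23). Nonzero ⇒ E is nonsingular.
For each x ∈ F_23, compute rhs = x³ + 16·x + 9 mod 23, then count y ∈ F_23 with y² ≡ rhs.
  x = 0: rhs = 9, matching y values: 3, 20 (2 points).
  x = 1: rhs = 3, matching y values: 7, 16 (2 points).
  x = 2: rhs = 3, matching y values: 7, 16 (2 points).
  x = 3: rhs = 15, matching y values: none (0 points).
  x = 4: rhs = 22, matching y values: none (0 points).
  x = 5: rhs = 7, matching y values: none (0 points).
  x = 6: rhs = 22, matching y values: none (0 points).
  x = 7: rhs = 4, matching y values: 2, 21 (2 points).
  x = 8: rhs = 5, matching y values: none (0 points).
  x = 9: rhs = 8, matching y values: 10, 13 (2 points).
  x = 10: rhs = 19, matching y values: none (0 points).
  x = 11: rhs = 21, matching y values: none (0 points).
  x = 12: rhs = 20, matching y values: none (0 points).
  x = 13: rhs = 22, matching y values: none (0 points).
  x = 14: rhs = 10, matching y values: none (0 points).
  x = 15: rhs = 13, matching y values: 6, 17 (2 points).
  x = 16: rhs = 14, matching y values: none (0 points).
  x = 17: rhs = 19, matching y values: none (0 points).
  x = 18: rhs = 11, matching y values: none (0 points).
  x = 19: rhs = 19, matching y values: none (0 points).
  x = 20: rhs = 3, matching y values: 7, 16 (2 points).
  x = 21: rhs = 15, matching y values: none (0 points).
  x = 22: rhs = 15, matching y values: none (0 points).
Total affine count: 14.
Full point count |E(F_23)| = 14 + 1 = 15.
Hasse bound: |15 − (23+1)| = |-9| = 9 ≤ 2√23 ≈ 9.5917 ✓.


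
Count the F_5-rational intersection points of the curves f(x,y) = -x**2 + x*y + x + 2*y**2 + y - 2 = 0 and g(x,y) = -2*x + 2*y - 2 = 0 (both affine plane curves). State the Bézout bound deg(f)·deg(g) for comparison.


Common zeros: {(1, 2), (3, 4)}; count = 2; Bézout bound = 2.

deg(f) = 2, deg(g) = 1, so Bézout bound = 2.
Scan x ∈ F_5. For each x, list the y ∈ F_5 with f(x, y) ≡ 0 and those with g(x, y) ≡ 0 (mod 5); the common zeros in that column are the intersection.
  x = 0: f ≡ 0 at y ∈ ∅; g ≡ 0 at y ∈ {1}; common: ∅.
  x = 1: f ≡ 0 at y ∈ {2}; g ≡ 0 at y ∈ {2}; common: {2}.
  x = 2: f ≡ 0 at y ∈ {2, 4}; g ≡ 0 at y ∈ {3}; common: ∅.
  x = 3: f ≡ 0 at y ∈ {4}; g ≡ 0 at y ∈ {4}; common: {4}.
  x = 4: f ≡ 0 at y ∈ ∅; g ≡ 0 at y ∈ {0}; common: ∅.
Collecting: common zeros = {(1, 2), (3, 4)}, so the count is 2.
Comparison with the Bézout bound: 2 ≤ 2 = deg(f)·deg(g), as expected for curves with no common component (the bound is attained).


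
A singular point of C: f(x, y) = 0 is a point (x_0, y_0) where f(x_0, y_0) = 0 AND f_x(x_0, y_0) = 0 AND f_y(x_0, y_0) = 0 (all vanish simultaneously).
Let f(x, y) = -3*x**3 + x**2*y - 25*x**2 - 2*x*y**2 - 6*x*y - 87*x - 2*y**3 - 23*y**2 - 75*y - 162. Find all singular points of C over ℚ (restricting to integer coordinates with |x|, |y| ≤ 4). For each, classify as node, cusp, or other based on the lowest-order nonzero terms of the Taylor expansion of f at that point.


Singular points: {(-3, -3)}; classification: node.

Compute partial derivatives:
  f_x = -9*x**2 + 2*x*y - 50*x - 2*y**2 - 6*y - 87.
  f_y = x**2 - 4*x*y - 6*x - 6*y**2 - 46*y - 75.
Scan x_0 ∈ {−4, ..., 4}. For each x_0, f_y(x_0, y) is a polynomial in y; find its integer roots y ∈ {−4, ..., 4}, then test f_x and f at those candidates.
  x = -4: f_y(-4, y) = -6*y**2 - 30*y - 35; no integer root y with |y| ≤ 4.
  x = -3: f_y(-3, y) = -6*y**2 - 34*y - 48; vanishes at y ∈ {-3}. (-3, -3): f_x = 0, f = 0 — SINGULAR.
  x = -2: f_y(-2, y) = -6*y**2 - 38*y - 59; no integer root y with |y| ≤ 4.
  x = -1: f_y(-1, y) = -6*y**2 - 42*y - 68; no integer root y with |y| ≤ 4.
  x = 0: f_y(0, y) = -6*y**2 - 46*y - 75; no integer root y with |y| ≤ 4.
  x = 1: f_y(1, y) = -6*y**2 - 50*y - 80; no integer root y with |y| ≤ 4.
  x = 2: f_y(2, y) = -6*y**2 - 54*y - 83; no integer root y with |y| ≤ 4.
  x = 3: f_y(3, y) = -6*y**2 - 58*y - 84; no integer root y with |y| ≤ 4.
  x = 4: f_y(4, y) = -6*y**2 - 62*y - 83; no integer root y with |y| ≤ 4.
Only singular point on the grid: (-3, -3).
Classify: substitute x = -3 + u, y = -3 + v and expand: f = -3*u**3 + u**2*v - u**2 - 2*u*v**2 - 2*v**3 + v**2.
No constant or linear terms (consistent with a singular point). Quadratic part: -u**2 + v**2. Cubic part: -3*u**3 + u**2*v - 2*u*v**2 - 2*v**3.
The quadratic part v**2 - u**2 = (v − u)(v + u) splits into two distinct linear factors, so there are two distinct tangent lines y − -3 = ±(x − -3) — this is a node (ordinary double point).
Classification: node.


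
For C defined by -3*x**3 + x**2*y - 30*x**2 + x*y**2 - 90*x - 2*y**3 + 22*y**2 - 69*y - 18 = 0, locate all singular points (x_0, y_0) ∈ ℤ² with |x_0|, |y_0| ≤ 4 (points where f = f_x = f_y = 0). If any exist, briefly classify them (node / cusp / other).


Singular points: {(-3, 3)}; classification: cusp.

Compute partial derivatives:
  f_x = -9*x**2 + 2*x*y - 60*x + y**2 - 90.
  f_y = x**2 + 2*x*y - 6*y**2 + 44*y - 69.
Scan x_0 ∈ {−4, ..., 4}. For each x_0, f_y(x_0, y) is a polynomial in y; find its integer roots y ∈ {−4, ..., 4}, then test f_x and f at those candidates.
  x = -4: f_y(-4, y) = -6*y**2 + 36*y - 53; no integer root y with |y| ≤ 4.
  x = -3: f_y(-3, y) = -6*y**2 + 38*y - 60; vanishes at y ∈ {3}. (-3, 3): f_x = 0, f = 0 — SINGULAR.
  x = -2: f_y(-2, y) = -6*y**2 + 40*y - 65; no integer root y with |y| ≤ 4.
  x = -1: f_y(-1, y) = -6*y**2 + 42*y - 68; no integer root y with |y| ≤ 4.
  x = 0: f_y(0, y) = -6*y**2 + 44*y - 69; no integer root y with |y| ≤ 4.
  x = 1: f_y(1, y) = -6*y**2 + 46*y - 68; vanishes at y ∈ {2}. (1, 2): f_x = -151 ≠ 0.
  x = 2: f_y(2, y) = -6*y**2 + 48*y - 65; no integer root y with |y| ≤ 4.
  x = 3: f_y(3, y) = -6*y**2 + 50*y - 60; no integer root y with |y| ≤ 4.
  x = 4: f_y(4, y) = -6*y**2 + 52*y - 53; no integer root y with |y| ≤ 4.
Only singular point on the grid: (-3, 3).
Classify: substitute x = -3 + u, y = 3 + v and expand: f = -3*u**3 + u**2*v + u*v**2 - 2*v**3 + v**2.
No constant or linear terms (consistent with a singular point). Quadratic part: v**2. Cubic part: -3*u**3 + u**2*v + u*v**2 - 2*v**3.
The quadratic part v**2 is a perfect square, so there is a single (double) tangent line v = 0, i.e. y = 3. Restricting the cubic part to that line (v = 0) leaves -3*u**3 ≠ 0, so f is not divisible by v and the branch is v² ≈ 3*u**3 to lowest order — this is a cusp.
Classification: cusp.


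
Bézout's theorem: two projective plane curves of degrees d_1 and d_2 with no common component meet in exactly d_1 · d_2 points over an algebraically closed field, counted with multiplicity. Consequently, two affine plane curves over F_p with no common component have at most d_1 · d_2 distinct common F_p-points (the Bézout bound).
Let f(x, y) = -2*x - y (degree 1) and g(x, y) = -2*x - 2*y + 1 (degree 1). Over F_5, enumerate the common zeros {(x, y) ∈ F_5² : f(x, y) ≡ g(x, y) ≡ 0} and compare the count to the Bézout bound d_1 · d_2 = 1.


Common zeros: {(2, 1)}; count = 1; Bézout bound = 1.

deg(f) = 1, deg(g) = 1, so Bézout bound = 1.
Scan x ∈ F_5. For each x, list the y ∈ F_5 with f(x, y) ≡ 0 and those with g(x, y) ≡ 0 (mod 5); the common zeros in that column are the intersection.
  x = 0: f ≡ 0 at y ∈ {0}; g ≡ 0 at y ∈ {3}; common: ∅.
  x = 1: f ≡ 0 at y ∈ {3}; g ≡ 0 at y ∈ {2}; common: ∅.
  x = 2: f ≡ 0 at y ∈ {1}; g ≡ 0 at y ∈ {1}; common: {1}.
  x = 3: f ≡ 0 at y ∈ {4}; g ≡ 0 at y ∈ {0}; common: ∅.
  x = 4: f ≡ 0 at y ∈ {2}; g ≡ 0 at y ∈ {4}; common: ∅.
Collecting: common zeros = {(2, 1)}, so the count is 1.
Comparison with the Bézout bound: 1 ≤ 1 = deg(f)·deg(g), as expected for curves with no common component (the bound is attained).


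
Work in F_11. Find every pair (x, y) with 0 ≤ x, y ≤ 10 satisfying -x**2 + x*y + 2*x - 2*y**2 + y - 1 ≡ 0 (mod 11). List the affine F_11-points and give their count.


Affine F_11-points: {(0, 8), (0, 9), (1, 0), (1, 1), (2, 1), (2, 6), (6, 3), (6, 6), (10, 3), (10, 8)}; count = 10.

For each of the 121 pairs (x, y) ∈ F_11², evaluate f(x, y) mod 11. Record the zeros.
  x = 0: [0↦10, 1↦9, 2↦4, 3↦6, 4↦4, 5↦9, 6↦10, 7↦7, 8↦0, 9↦0, 10↦7]  zeros at y ∈ {8, 9}
  x = 1: [0↦0, 1↦0, 2↦7, 3↦10, 4↦9, 5↦4, 6↦6, 7↦4, 8↦9, 9↦10, 10↦7]  zeros at y ∈ {0, 1}
  x = 2: [0↦10, 1↦0, 2↦8, 3↦1, 4↦1, 5↦8, 6↦0, 7↦10, 8↦5, 9↦7, 10↦5]  zeros at y ∈ {1, 6}
  x = 3: [0↦7, 1↦9, 2↦7, 3↦1, 4↦2, 5↦10, 6↦3, 7↦3, 8↦10, 9↦2, 10↦1]  zeros at y ∈ ∅
  x = 4: [0↦2, 1↦5, 2↦4, 3↦10, 4↦1, 5↦10, 6↦4, 7↦5, 8↦2, 9↦6, 10↦6]  zeros at y ∈ ∅
  x = 5: [0↦6, 1↦10, 2↦10, 3↦6, 4↦9, 5↦8, 6↦3, 7↦5, 8↦3, 9↦8, 10↦9]  zeros at y ∈ ∅
  x = 6: [0↦8, 1↦2, 2↦3, 3↦0, 4↦4, 5↦4, 6↦0, 7↦3, 8↦2, 9↦8, 10↦10]  zeros at y ∈ {3, 6}
  x = 7: [0↦8, 1↦3, 2↦5, 3↦3, 4↦8, 5↦9, 6↦6, 7↦10, 8↦10, 9↦6, 10↦9]  zeros at y ∈ ∅
  x = 8: [0↦6, 1↦2, 2↦5, 3↦4, 4↦10, 5↦1, 6↦10, 7↦4, 8↦5, 9↦2, 10↦6]  zeros at y ∈ ∅
  x = 9: [0↦2, 1↦10, 2↦3, 3↦3, 4↦10, 5↦2, 6↦1, 7↦7, 8↦9, 9↦7, 10↦1]  zeros at y ∈ ∅
  x = 10: [0↦7, 1↦5, 2↦10, 3↦0, 4↦8, 5↦1, 6↦1, 7↦8, 8↦0, 9↦10, 10↦5]  zeros at y ∈ {3, 8}
Collecting zeros: affine points = {(0, 8), (0, 9), (1, 0), (1, 1), (2, 1), (2, 6), (6, 3), (6, 6), (10, 3), (10, 8)}.
Total count |C(F_11)_aff| = 10.


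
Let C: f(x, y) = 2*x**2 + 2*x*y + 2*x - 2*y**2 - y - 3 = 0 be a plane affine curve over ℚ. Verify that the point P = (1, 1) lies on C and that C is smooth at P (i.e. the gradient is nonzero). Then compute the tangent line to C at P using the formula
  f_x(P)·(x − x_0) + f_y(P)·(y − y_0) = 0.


Tangent line at P: 8*x - 3*y - 5 = 0.

Step 1: f(1, 1) = 0, so P lies on C.
Step 2: partial derivatives
  f_x(x, y) = 4*x + 2*y + 2, f_y(x, y) = 2*x - 4*y - 1.
  f_x(P) = 8, f_y(P) = -3 (gradient nonzero, so P is smooth).
Step 3: tangent line at P: 8·(x − 1) + -3·(y − 1) = 0.
Expanding: 8*x - 3*y - 5 = 0.


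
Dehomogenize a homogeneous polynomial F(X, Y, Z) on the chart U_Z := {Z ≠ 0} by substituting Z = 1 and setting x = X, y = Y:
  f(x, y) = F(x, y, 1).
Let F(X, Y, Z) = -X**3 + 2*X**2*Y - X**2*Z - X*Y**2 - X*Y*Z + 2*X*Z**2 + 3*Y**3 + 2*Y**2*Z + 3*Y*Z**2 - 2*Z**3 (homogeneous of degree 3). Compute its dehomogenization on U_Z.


f(x, y) = -x**3 + 2*x**2*y - x**2 - x*y**2 - x*y + 2*x + 3*y**3 + 2*y**2 + 3*y - 2

On U_Z we set Z = 1. Each monomial c·X^i·Y^j·Z^k in F becomes c·x^i·y^j·1^k = c·x^i·y^j.
Substituting Z = 1: F(X, Y, 1) = -x**3 + 2*x**2*y - x**2 - x*y**2 - x*y + 2*x + 3*y**3 + 2*y**2 + 3*y - 2.
Note: deg(f) ≤ deg(F) = 3; strict inequality happens when F is divisible by Z (lost terms).


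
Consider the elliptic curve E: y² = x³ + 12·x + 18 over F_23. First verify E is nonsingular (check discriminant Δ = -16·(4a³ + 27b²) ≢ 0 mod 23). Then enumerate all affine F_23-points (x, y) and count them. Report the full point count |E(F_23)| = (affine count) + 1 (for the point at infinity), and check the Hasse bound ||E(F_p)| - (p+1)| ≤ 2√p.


Affine points = {(0, 8), (0, 15), (1, 10), (1, 13), (2, 2), (2, 21), (3, 9), (3, 14), (7, 10), (7, 13), (9, 2), (9, 21), (11, 3), (11, 20), (12, 2), (12, 21), (13, 5), (13, 18), (14, 3), (14, 20), (15, 10), (15, 13), (17, 11), (17, 12), (20, 1), (20, 22), (21, 3), (21, 20)}; affine count = 28; |E(F_23)| = 29.

Discriminant check: Δ ∝ 4a³ + 27b² = 4·12³ + 27·18² = 4·1728 + 27·324 ≡ 20 (mod 23). Nonzero ⇒ E is nonsingular.
For each x ∈ F_23, compute rhs = x³ + 12·x + 18 mod 23, then count y ∈ F_23 with y² ≡ rhs.
  x = 0: rhs = 18, matching y values: 8, 15 (2 points).
  x = 1: rhs = 8, matching y values: 10, 13 (2 points).
  x = 2: rhs = 4, matching y values: 2, 21 (2 points).
  x = 3: rhs = 12, matching y values: 9, 14 (2 points).
  x = 4: rhs = 15, matching y values: none (0 points).
  x = 5: rhs = 19, matching y values: none (0 points).
  x = 6: rhs = 7, matching y values: none (0 points).
  x = 7: rhs = 8, matching y values: 10, 13 (2 points).
  x = 8: rhs = 5, matching y values: none (0 points).
  x = 9: rhs = 4, matching y values: 2, 21 (2 points).
  x = 10: rhs = 11, matching y values: none (0 points).
  x = 11: rhs = 9, matching y values: 3, 20 (2 points).
  x = 12: rhs = 4, matching y values: 2, 21 (2 points).
  x = 13: rhs = 2, matching y values: 5, 18 (2 points).
  x = 14: rhs = 9, matching y values: 3, 20 (2 points).
  x = 15: rhs = 8, matching y values: 10, 13 (2 points).
  x = 16: rhs = 5, matching y values: none (0 points).
  x = 17: rhs = 6, matching y values: 11, 12 (2 points).
  x = 18: rhs = 17, matching y values: none (0 points).
  x = 19: rhs = 21, matching y values: none (0 points).
  x = 20: rhs = 1, matching y values: 1, 22 (2 points).
  x = 21: rhs = 9, matching y values: 3, 20 (2 points).
  x = 22: rhs = 5, matching y values: none (0 points).
Total affine count: 28.
Full point count |E(F_23)| = 28 + 1 = 29.
Hasse bound: |29 − (23+1)| = |5| = 5 ≤ 2√23 ≈ 9.5917 ✓.


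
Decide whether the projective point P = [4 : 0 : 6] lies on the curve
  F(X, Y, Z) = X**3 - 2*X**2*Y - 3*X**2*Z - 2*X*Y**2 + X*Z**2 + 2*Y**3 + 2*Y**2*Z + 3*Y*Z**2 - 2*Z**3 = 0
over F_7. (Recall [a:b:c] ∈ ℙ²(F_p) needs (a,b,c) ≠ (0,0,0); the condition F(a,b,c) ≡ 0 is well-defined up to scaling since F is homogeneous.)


F(4,0,6) ≡ 6 (mod 7); P is NOT on the curve.

Evaluate F(4, 0, 6) term-by-term (mod 7).
  X**3 ↦ 1·64·1·1 = 64
  -2*X**2*Y ↦ -2·16·0·1 = 0
  -3*X**2*Z ↦ -3·16·1·6 = -288
  -2*X*Y**2 ↦ -2·4·0·1 = 0
  X*Z**2 ↦ 1·4·1·36 = 144
  2*Y**3 ↦ 2·1·0·1 = 0
  2*Y**2*Z ↦ 2·1·0·6 = 0
  3*Y*Z**2 ↦ 3·1·0·36 = 0
  -2*Z**3 ↦ -2·1·1·216 = -432
Sum: F(4, 0, 6) = (64) + (0) + (-288) + (0) + (144) + (0) + (0) + (0) + (-432) = -512.
Reducing mod 7: -512 ≡ 6 (mod 7).
Since F(a, b, c) ≡ 6 ≠ 0 (mod 7), P does NOT lie on the curve.


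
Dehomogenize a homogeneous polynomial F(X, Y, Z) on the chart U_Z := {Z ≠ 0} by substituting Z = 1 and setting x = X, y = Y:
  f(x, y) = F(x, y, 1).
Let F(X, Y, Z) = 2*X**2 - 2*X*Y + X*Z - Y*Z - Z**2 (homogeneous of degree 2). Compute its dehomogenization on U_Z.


f(x, y) = 2*x**2 - 2*x*y + x - y - 1

On U_Z we set Z = 1. Each monomial c·X^i·Y^j·Z^k in F becomes c·x^i·y^j·1^k = c·x^i·y^j.
Substituting Z = 1: F(X, Y, 1) = 2*x**2 - 2*x*y + x - y - 1.
Note: deg(f) ≤ deg(F) = 2; strict inequality happens when F is divisible by Z (lost terms).


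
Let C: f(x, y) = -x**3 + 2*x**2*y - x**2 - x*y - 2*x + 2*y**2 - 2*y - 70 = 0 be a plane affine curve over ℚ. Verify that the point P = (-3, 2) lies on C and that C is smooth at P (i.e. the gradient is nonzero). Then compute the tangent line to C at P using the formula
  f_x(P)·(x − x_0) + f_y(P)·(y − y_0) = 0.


Tangent line at P: -49*x + 27*y - 201 = 0.

Step 1: f(-3, 2) = 0, so P lies on C.
Step 2: partial derivatives
  f_x(x, y) = -3*x**2 + 4*x*y - 2*x - y - 2, f_y(x, y) = 2*x**2 - x + 4*y - 2.
  f_x(P) = -49, f_y(P) = 27 (gradient nonzero, so P is smooth).
Step 3: tangent line at P: -49·(x − -3) + 27·(y − 2) = 0.
Expanding: -49*x + 27*y - 201 = 0.


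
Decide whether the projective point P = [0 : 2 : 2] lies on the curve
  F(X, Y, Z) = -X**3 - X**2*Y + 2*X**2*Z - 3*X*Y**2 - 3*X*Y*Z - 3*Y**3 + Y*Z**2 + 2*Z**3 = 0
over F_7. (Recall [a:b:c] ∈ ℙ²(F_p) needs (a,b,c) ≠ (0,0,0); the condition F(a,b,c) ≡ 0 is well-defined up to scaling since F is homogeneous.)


F(0,2,2) ≡ 0 (mod 7); P is on the curve.

Evaluate F(0, 2, 2) term-by-term (mod 7).
  -X**3 ↦ -1·0·1·1 = 0
  -X**2*Y ↦ -1·0·2·1 = 0
  2*X**2*Z ↦ 2·0·1·2 = 0
  -3*X*Y**2 ↦ -3·0·4·1 = 0
  -3*X*Y*Z ↦ -3·0·2·2 = 0
  -3*Y**3 ↦ -3·1·8·1 = -24
  Y*Z**2 ↦ 1·1·2·4 = 8
  2*Z**3 ↦ 2·1·1·8 = 16
Sum: F(0, 2, 2) = (0) + (0) + (0) + (0) + (0) + (-24) + (8) + (16) = 0.
Reducing mod 7: 0 ≡ 0 (mod 7).
Since F(a, b, c) ≡ 0 (mod 7), P lies on the curve.


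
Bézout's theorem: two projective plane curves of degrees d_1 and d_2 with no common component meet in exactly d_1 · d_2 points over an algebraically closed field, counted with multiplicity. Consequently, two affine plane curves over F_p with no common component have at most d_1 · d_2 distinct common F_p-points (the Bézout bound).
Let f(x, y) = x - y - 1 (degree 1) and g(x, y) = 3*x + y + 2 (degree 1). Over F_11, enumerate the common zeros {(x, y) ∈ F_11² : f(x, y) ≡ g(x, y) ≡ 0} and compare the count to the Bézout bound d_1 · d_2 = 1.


Common zeros: {(8, 7)}; count = 1; Bézout bound = 1.

deg(f) = 1, deg(g) = 1, so Bézout bound = 1.
Scan x ∈ F_11. For each x, list the y ∈ F_11 with f(x, y) ≡ 0 and those with g(x, y) ≡ 0 (mod 11); the common zeros in that column are the intersection.
  x = 0: f ≡ 0 at y ∈ {10}; g ≡ 0 at y ∈ {9}; common: ∅.
  x = 1: f ≡ 0 at y ∈ {0}; g ≡ 0 at y ∈ {6}; common: ∅.
  x = 2: f ≡ 0 at y ∈ {1}; g ≡ 0 at y ∈ {3}; common: ∅.
  x = 3: f ≡ 0 at y ∈ {2}; g ≡ 0 at y ∈ {0}; common: ∅.
  x = 4: f ≡ 0 at y ∈ {3}; g ≡ 0 at y ∈ {8}; common: ∅.
  x = 5: f ≡ 0 at y ∈ {4}; g ≡ 0 at y ∈ {5}; common: ∅.
  x = 6: f ≡ 0 at y ∈ {5}; g ≡ 0 at y ∈ {2}; common: ∅.
  x = 7: f ≡ 0 at y ∈ {6}; g ≡ 0 at y ∈ {10}; common: ∅.
  x = 8: f ≡ 0 at y ∈ {7}; g ≡ 0 at y ∈ {7}; common: {7}.
  x = 9: f ≡ 0 at y ∈ {8}; g ≡ 0 at y ∈ {4}; common: ∅.
  x = 10: f ≡ 0 at y ∈ {9}; g ≡ 0 at y ∈ {1}; common: ∅.
Collecting: common zeros = {(8, 7)}, so the count is 1.
Comparison with the Bézout bound: 1 ≤ 1 = deg(f)·deg(g), as expected for curves with no common component (the bound is attained).


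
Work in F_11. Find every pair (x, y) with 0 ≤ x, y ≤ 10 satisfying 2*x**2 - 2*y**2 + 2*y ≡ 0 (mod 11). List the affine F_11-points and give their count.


Affine F_11-points: {(0, 0), (0, 1), (1, 4), (1, 8), (3, 5), (3, 7), (8, 5), (8, 7), (10, 4), (10, 8)}; count = 10.

For each of the 121 pairs (x, y) ∈ F_11², evaluate f(x, y) mod 11. Record the zeros.
  x = 0: [0↦0, 1↦0, 2↦7, 3↦10, 4↦9, 5↦4, 6↦6, 7↦4, 8↦9, 9↦10, 10↦7]  zeros at y ∈ {0, 1}
  x = 1: [0↦2, 1↦2, 2↦9, 3↦1, 4↦0, 5↦6, 6↦8, 7↦6, 8↦0, 9↦1, 10↦9]  zeros at y ∈ {4, 8}
  x = 2: [0↦8, 1↦8, 2↦4, 3↦7, 4↦6, 5↦1, 6↦3, 7↦1, 8↦6, 9↦7, 10↦4]  zeros at y ∈ ∅
  x = 3: [0↦7, 1↦7, 2↦3, 3↦6, 4↦5, 5↦0, 6↦2, 7↦0, 8↦5, 9↦6, 10↦3]  zeros at y ∈ {5, 7}
  x = 4: [0↦10, 1↦10, 2↦6, 3↦9, 4↦8, 5↦3, 6↦5, 7↦3, 8↦8, 9↦9, 10↦6]  zeros at y ∈ ∅
  x = 5: [0↦6, 1↦6, 2↦2, 3↦5, 4↦4, 5↦10, 6↦1, 7↦10, 8↦4, 9↦5, 10↦2]  zeros at y ∈ ∅
  x = 6: [0↦6, 1↦6, 2↦2, 3↦5, 4↦4, 5↦10, 6↦1, 7↦10, 8↦4, 9↦5, 10↦2]  zeros at y ∈ ∅
  x = 7: [0↦10, 1↦10, 2↦6, 3↦9, 4↦8, 5↦3, 6↦5, 7↦3, 8↦8, 9↦9, 10↦6]  zeros at y ∈ ∅
  x = 8: [0↦7, 1↦7, 2↦3, 3↦6, 4↦5, 5↦0, 6↦2, 7↦0, 8↦5, 9↦6, 10↦3]  zeros at y ∈ {5, 7}
  x = 9: [0↦8, 1↦8, 2↦4, 3↦7, 4↦6, 5↦1, 6↦3, 7↦1, 8↦6, 9↦7, 10↦4]  zeros at y ∈ ∅
  x = 10: [0↦2, 1↦2, 2↦9, 3↦1, 4↦0, 5↦6, 6↦8, 7↦6, 8↦0, 9↦1, 10↦9]  zeros at y ∈ {4, 8}
Collecting zeros: affine points = {(0, 0), (0, 1), (1, 4), (1, 8), (3, 5), (3, 7), (8, 5), (8, 7), (10, 4), (10, 8)}.
Total count |C(F_11)_aff| = 10.


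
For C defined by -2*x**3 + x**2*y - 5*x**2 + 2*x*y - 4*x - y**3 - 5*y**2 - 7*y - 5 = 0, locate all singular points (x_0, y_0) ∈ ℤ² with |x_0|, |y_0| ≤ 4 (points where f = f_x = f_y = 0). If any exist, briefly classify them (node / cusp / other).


Singular points: {(-1, -2)}; classification: node.

Compute partial derivatives:
  f_x = -6*x**2 + 2*x*y - 10*x + 2*y - 4.
  f_y = x**2 + 2*x - 3*y**2 - 10*y - 7.
Scan x_0 ∈ {−4, ..., 4}. For each x_0, f_y(x_0, y) is a polynomial in y; find its integer roots y ∈ {−4, ..., 4}, then test f_x and f at those candidates.
  x = -4: f_y(-4, y) = -3*y**2 - 10*y + 1; no integer root y with |y| ≤ 4.
  x = -3: f_y(-3, y) = -3*y**2 - 10*y - 4; no integer root y with |y| ≤ 4.
  x = -2: f_y(-2, y) = -3*y**2 - 10*y - 7; vanishes at y ∈ {-1}. (-2, -1): f_x = -6 ≠ 0.
  x = -1: f_y(-1, y) = -3*y**2 - 10*y - 8; vanishes at y ∈ {-2}. (-1, -2): f_x = 0, f = 0 — SINGULAR.
  x = 0: f_y(0, y) = -3*y**2 - 10*y - 7; vanishes at y ∈ {-1}. (0, -1): f_x = -6 ≠ 0.
  x = 1: f_y(1, y) = -3*y**2 - 10*y - 4; no integer root y with |y| ≤ 4.
  x = 2: f_y(2, y) = -3*y**2 - 10*y + 1; no integer root y with |y| ≤ 4.
  x = 3: f_y(3, y) = -3*y**2 - 10*y + 8; vanishes at y ∈ {-4}. (3, -4): f_x = -120 ≠ 0.
  x = 4: f_y(4, y) = -3*y**2 - 10*y + 17; no integer root y with |y| ≤ 4.
Only singular point on the grid: (-1, -2).
Classify: substitute x = -1 + u, y = -2 + v and expand: f = -2*u**3 + u**2*v - u**2 - v**3 + v**2.
No constant or linear terms (consistent with a singular point). Quadratic part: -u**2 + v**2. Cubic part: -2*u**3 + u**2*v - v**3.
The quadratic part v**2 - u**2 = (v − u)(v + u) splits into two distinct linear factors, so there are two distinct tangent lines y − -2 = ±(x − -1) — this is a node (ordinary double point).
Classification: node.


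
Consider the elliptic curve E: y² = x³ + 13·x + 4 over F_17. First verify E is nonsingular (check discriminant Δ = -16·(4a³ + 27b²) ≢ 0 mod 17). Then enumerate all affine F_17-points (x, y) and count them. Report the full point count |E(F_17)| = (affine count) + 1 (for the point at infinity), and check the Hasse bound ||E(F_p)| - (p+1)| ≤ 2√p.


Affine points = {(0, 2), (0, 15), (1, 1), (1, 16), (2, 2), (2, 15), (3, 6), (3, 11), (4, 1), (4, 16), (6, 3), (6, 14), (7, 8), (7, 9), (8, 5), (8, 12), (9, 0), (11, 4), (11, 13), (12, 1), (12, 16), (15, 2), (15, 15)}; affine count = 23; |E(F_17)| = 24.

Discriminant check: Δ ∝ 4a³ + 27b² = 4·13³ + 27·4² = 4·2197 + 27·16 ≡ 6 (mod 17). Nonzero ⇒ E is nonsingular.
For each x ∈ F_17, compute rhs = x³ + 13·x + 4 mod 17, then count y ∈ F_17 with y² ≡ rhs.
  x = 0: rhs = 4, matching y values: 2, 15 (2 points).
  x = 1: rhs = 1, matching y values: 1, 16 (2 points).
  x = 2: rhs = 4, matching y values: 2, 15 (2 points).
  x = 3: rhs = 2, matching y values: 6, 11 (2 points).
  x = 4: rhs = 1, matching y values: 1, 16 (2 points).
  x = 5: rhs = 7, matching y values: none (0 points).
  x = 6: rhs = 9, matching y values: 3, 14 (2 points).
  x = 7: rhs = 13, matching y values: 8, 9 (2 points).
  x = 8: rhs = 8, matching y values: 5, 12 (2 points).
  x = 9: rhs = 0, matching y values: 0 (1 points).
  x = 10: rhs = 12, matching y values: none (0 points).
  x = 11: rhs = 16, matching y values: 4, 13 (2 points).
  x = 12: rhs = 1, matching y values: 1, 16 (2 points).
  x = 13: rhs = 7, matching y values: none (0 points).
  x = 14: rhs = 6, matching y values: none (0 points).
  x = 15: rhs = 4, matching y values: 2, 15 (2 points).
  x = 16: rhs = 7, matching y values: none (0 points).
Total affine count: 23.
Full point count |E(F_17)| = 23 + 1 = 24.
Hasse bound: |24 − (17+1)| = |6| = 6 ≤ 2√17 ≈ 8.2462 ✓.


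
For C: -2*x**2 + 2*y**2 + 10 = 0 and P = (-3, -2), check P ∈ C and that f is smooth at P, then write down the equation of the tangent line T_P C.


Tangent line at P: 12*x - 8*y + 20 = 0.

Step 1: f(-3, -2) = 0, so P lies on C.
Step 2: partial derivatives
  f_x(x, y) = -4*x, f_y(x, y) = 4*y.
  f_x(P) = 12, f_y(P) = -8 (gradient nonzero, so P is smooth).
Step 3: tangent line at P: 12·(x − -3) + -8·(y − -2) = 0.
Expanding: 12*x - 8*y + 20 = 0.


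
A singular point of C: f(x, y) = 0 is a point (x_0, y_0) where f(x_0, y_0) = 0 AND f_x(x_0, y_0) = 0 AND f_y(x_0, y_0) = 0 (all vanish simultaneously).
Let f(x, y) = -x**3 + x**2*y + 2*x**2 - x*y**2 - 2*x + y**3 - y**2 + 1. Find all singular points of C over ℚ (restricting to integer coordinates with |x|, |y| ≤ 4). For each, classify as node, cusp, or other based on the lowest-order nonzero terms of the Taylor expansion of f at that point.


Singular points: {(1, 1)}; classification: cusp.

Compute partial derivatives:
  f_x = -3*x**2 + 2*x*y + 4*x - y**2 - 2.
  f_y = x**2 - 2*x*y + 3*y**2 - 2*y.
Scan x_0 ∈ {−4, ..., 4}. For each x_0, f_y(x_0, y) is a polynomial in y; find its integer roots y ∈ {−4, ..., 4}, then test f_x and f at those candidates.
  x = -4: f_y(-4, y) = 3*y**2 + 6*y + 16; no integer root y with |y| ≤ 4.
  x = -3: f_y(-3, y) = 3*y**2 + 4*y + 9; no integer root y with |y| ≤ 4.
  x = -2: f_y(-2, y) = 3*y**2 + 2*y + 4; no integer root y with |y| ≤ 4.
  x = -1: f_y(-1, y) = 3*y**2 + 1; no integer root y with |y| ≤ 4.
  x = 0: f_y(0, y) = 3*y**2 - 2*y; vanishes at y ∈ {0}. (0, 0): f_x = -2 ≠ 0.
  x = 1: f_y(1, y) = 3*y**2 - 4*y + 1; vanishes at y ∈ {1}. (1, 1): f_x = 0, f = 0 — SINGULAR.
  x = 2: f_y(2, y) = 3*y**2 - 6*y + 4; no integer root y with |y| ≤ 4.
  x = 3: f_y(3, y) = 3*y**2 - 8*y + 9; no integer root y with |y| ≤ 4.
  x = 4: f_y(4, y) = 3*y**2 - 10*y + 16; no integer root y with |y| ≤ 4.
Only singular point on the grid: (1, 1).
Classify: substitute x = 1 + u, y = 1 + v and expand: f = -u**3 + u**2*v - u*v**2 + v**3 + v**2.
No constant or linear terms (consistent with a singular point). Quadratic part: v**2. Cubic part: -u**3 + u**2*v - u*v**2 + v**3.
The quadratic part v**2 is a perfect square, so there is a single (double) tangent line v = 0, i.e. y = 1. Restricting the cubic part to that line (v = 0) leaves -u**3 ≠ 0, so f is not divisible by v and the branch is v² ≈ u**3 to lowest order — this is a cusp.
Classification: cusp.
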